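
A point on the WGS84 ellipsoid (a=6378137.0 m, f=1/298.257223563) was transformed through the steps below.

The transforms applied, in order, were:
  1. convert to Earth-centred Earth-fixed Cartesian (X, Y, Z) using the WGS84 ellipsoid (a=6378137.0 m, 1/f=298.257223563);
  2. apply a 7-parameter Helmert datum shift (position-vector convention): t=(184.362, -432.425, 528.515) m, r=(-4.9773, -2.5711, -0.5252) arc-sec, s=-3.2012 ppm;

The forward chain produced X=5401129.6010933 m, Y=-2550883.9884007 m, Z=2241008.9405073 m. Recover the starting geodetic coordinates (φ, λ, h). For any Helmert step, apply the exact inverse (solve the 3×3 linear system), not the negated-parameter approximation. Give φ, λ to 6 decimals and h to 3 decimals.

start: X=5401129.6011, Y=-2550883.9884, Z=2241008.9405 m
→ Helmert⁻¹: X=5400996.9490, Y=-2550500.0370, Z=2240358.7289
→ geod (Bowring, a=6378137.000): φ=20.68714600°, λ=-25.27797600°, h=3777.4850 m

φ=20.687146°, λ=-25.277976°, h=3777.485 m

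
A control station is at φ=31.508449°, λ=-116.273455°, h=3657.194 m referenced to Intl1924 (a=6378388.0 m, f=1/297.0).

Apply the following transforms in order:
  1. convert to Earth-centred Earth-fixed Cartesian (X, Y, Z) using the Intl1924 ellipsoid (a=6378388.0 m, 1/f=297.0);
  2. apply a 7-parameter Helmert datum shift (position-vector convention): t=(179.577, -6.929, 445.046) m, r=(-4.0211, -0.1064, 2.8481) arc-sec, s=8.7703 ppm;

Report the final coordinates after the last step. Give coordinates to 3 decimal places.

start: φ=31.508449°, λ=-116.273455°, h=3657.194 m
→ ECEF (a=6378388.000, f=1/297.0): X=-2410745.9012, Y=-4883468.3808, Z=3316045.9378
→ Helmert 7p (PV): X=-2410521.7464, Y=-4883486.7808, Z=3316614.0262

X=-2410521.746 m, Y=-4883486.781 m, Z=3316614.026 m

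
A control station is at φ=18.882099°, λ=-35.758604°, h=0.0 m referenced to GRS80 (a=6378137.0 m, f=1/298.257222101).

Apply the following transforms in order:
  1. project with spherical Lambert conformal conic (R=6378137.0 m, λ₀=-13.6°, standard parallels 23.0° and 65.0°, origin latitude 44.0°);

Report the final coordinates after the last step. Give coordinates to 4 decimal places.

start: φ=18.882099°, λ=-35.758604°, h=0.000 m
→ lcc (R=6378137.0, λ₀=-13.6°): E=-2368286.6726, N=-2372632.0761

E=-2368286.6726 m, N=-2372632.0761 m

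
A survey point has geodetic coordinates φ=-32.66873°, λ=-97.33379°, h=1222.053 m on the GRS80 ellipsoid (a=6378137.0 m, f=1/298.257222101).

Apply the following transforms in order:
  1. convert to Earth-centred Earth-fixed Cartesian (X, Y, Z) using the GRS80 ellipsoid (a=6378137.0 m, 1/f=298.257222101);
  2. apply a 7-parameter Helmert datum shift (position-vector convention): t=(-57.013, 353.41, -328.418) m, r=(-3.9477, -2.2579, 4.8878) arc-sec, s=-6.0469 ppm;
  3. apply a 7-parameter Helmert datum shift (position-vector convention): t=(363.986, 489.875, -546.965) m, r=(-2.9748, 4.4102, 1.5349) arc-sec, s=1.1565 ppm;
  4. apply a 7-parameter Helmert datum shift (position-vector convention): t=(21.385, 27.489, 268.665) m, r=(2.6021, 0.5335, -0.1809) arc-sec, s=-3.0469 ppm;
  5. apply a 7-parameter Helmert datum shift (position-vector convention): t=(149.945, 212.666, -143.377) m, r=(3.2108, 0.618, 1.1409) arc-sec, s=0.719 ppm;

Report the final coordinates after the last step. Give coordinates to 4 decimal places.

X=-685551.1772 m, Y=-5330369.9683 m, Z=-3424434.9381 m

start: φ=-32.668730°, λ=-97.333790°, h=1222.053 m
→ ECEF (a=6378137.000, f=1/298.257222101): X=-686170.4034, Y=-5331448.9292, Z=-3423749.2418
→ Helmert 7p (PV): X=-686059.4519, Y=-5331145.0670, Z=-3423962.4300
→ Helmert 7p (PV): X=-685729.7968, Y=-5330715.8440, Z=-3424421.7988
→ Helmert 7p (PV): X=-685719.8548, Y=-5330628.3113, Z=-3424208.1749
→ Helmert 7p (PV): X=-685551.1772, Y=-5330369.9683, Z=-3424434.9381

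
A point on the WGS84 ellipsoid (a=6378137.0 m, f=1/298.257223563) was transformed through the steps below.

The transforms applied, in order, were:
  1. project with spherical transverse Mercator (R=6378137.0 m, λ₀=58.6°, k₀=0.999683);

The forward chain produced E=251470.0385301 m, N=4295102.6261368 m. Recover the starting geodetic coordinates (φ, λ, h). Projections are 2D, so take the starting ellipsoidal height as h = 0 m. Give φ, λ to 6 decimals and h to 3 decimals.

start: E=251470.0385, N=4295102.6261 m
→ tm⁻¹: φ=38.56026300°, λ=61.48955600°

φ=38.560263°, λ=61.489556°, h=0.000 m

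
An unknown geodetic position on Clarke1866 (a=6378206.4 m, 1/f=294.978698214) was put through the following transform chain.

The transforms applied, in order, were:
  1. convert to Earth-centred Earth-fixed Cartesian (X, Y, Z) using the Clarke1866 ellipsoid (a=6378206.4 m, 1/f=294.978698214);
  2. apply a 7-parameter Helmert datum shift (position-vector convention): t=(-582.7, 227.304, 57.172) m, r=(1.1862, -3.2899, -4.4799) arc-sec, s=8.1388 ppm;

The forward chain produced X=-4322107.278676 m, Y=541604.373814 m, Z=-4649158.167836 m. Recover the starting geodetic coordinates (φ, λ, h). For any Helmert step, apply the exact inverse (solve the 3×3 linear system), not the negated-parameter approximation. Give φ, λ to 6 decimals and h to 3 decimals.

start: X=-4322107.2787, Y=541604.3738, Z=-4649158.1678 m
→ Helmert⁻¹: X=-4321575.3153, Y=541252.0663, Z=-4649111.6851
→ geod (Bowring, a=6378206.400): φ=-47.06262800°, λ=172.86121000°, h=3831.9810 m

φ=-47.062628°, λ=172.861210°, h=3831.981 m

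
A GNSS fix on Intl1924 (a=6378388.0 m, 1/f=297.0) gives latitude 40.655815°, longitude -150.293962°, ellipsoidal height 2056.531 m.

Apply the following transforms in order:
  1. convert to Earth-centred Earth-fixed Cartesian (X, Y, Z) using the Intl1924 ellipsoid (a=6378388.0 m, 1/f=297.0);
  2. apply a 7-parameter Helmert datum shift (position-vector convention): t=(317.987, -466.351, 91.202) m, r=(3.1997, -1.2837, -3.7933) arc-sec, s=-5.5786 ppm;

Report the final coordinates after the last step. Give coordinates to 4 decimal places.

start: φ=40.655815°, λ=-150.293962°, h=2056.531 m
→ ECEF (a=6378388.000, f=1/297.0): X=-4210316.6289, Y=-2402110.2909, Z=4134911.2737
→ Helmert 7p (PV): X=-4210045.0635, Y=-2402549.9552, Z=4134915.9429

X=-4210045.0635 m, Y=-2402549.9552 m, Z=4134915.9429 m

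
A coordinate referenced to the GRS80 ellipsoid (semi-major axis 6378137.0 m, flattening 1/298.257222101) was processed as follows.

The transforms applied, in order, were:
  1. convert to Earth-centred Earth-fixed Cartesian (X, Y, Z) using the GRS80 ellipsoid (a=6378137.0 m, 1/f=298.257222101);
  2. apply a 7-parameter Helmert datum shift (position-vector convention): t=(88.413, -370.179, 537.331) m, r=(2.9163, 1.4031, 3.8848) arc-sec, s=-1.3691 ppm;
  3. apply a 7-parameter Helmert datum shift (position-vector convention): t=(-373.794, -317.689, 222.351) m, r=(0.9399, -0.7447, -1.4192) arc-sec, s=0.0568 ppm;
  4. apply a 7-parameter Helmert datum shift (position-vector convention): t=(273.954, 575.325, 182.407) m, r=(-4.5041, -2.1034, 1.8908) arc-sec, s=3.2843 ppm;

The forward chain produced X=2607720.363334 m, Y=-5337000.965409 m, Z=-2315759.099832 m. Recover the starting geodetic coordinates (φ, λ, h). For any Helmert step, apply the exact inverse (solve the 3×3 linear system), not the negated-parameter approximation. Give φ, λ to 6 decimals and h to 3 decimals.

φ=-21.437829°, λ=-63.960075°, h=401.828 m

start: X=2607720.3633, Y=-5337000.9654, Z=-2315759.0998 m
→ Helmert⁻¹: X=2607365.2990, Y=-5337532.0866, Z=-2316077.0424
→ Helmert⁻¹: X=2607767.3046, Y=-5337206.7065, Z=-2316284.3565
→ Helmert⁻¹: X=2607597.7053, Y=-5336925.7012, Z=-2316731.6647
→ geod (Bowring, a=6378137.000): φ=-21.43782900°, λ=-63.96007500°, h=401.8280 m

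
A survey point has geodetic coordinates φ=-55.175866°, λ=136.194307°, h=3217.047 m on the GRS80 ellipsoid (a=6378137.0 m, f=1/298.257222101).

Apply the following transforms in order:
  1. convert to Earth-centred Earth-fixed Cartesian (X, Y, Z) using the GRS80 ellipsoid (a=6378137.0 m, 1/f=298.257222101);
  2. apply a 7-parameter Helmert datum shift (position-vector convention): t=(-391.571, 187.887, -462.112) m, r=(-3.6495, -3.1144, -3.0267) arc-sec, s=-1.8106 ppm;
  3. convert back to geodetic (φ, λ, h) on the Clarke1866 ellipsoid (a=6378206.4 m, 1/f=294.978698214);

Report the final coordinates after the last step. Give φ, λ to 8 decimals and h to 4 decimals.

start: φ=-55.175866°, λ=136.194307°, h=3217.047 m
→ ECEF (a=6378137.000, f=1/298.257222101): X=-2635888.4139, Y=2528228.9153, Z=-5215229.4506
→ Helmert 7p (PV): X=-2636159.3687, Y=2528358.6290, Z=-5215766.6517
→ geod (Bowring, a=6378206.400): φ=-55.17852194°, λ=136.19578064°, h=3911.7427 m

φ=-55.17852194°, λ=136.19578064°, h=3911.7427 m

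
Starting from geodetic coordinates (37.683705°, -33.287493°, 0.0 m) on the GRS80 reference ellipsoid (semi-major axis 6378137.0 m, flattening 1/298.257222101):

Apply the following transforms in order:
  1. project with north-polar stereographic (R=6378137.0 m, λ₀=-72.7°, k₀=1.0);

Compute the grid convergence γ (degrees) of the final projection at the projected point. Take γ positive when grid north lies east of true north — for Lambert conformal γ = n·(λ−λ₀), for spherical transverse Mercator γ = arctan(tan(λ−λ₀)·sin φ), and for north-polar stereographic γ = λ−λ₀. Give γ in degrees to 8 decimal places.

start: φ=37.683705°, λ=-33.287493°, h=0.000 m
→ into stereo (λ₀=-72.7°): φ=37.68370500°, λ−λ₀=39.41250700°
convergence γ = 39.41250700°

39.41250700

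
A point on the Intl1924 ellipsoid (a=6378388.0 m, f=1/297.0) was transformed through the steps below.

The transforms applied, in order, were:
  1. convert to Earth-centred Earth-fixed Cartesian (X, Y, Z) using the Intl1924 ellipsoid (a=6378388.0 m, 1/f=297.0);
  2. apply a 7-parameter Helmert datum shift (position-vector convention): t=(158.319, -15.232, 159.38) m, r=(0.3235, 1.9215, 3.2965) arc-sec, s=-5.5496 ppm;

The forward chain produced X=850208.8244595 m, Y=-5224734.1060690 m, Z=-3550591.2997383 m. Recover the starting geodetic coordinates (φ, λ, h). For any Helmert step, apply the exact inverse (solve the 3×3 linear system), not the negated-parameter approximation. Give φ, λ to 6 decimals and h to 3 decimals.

start: X=850208.8245, Y=-5224734.1061, Z=-3550591.2997 m
→ Helmert⁻¹: X=850004.7991, Y=-5224767.0229, Z=-3550754.2723
→ geod (Bowring, a=6378388.000): φ=-34.03193900°, λ=-80.75964200°, h=2352.9410 m

φ=-34.031939°, λ=-80.759642°, h=2352.941 m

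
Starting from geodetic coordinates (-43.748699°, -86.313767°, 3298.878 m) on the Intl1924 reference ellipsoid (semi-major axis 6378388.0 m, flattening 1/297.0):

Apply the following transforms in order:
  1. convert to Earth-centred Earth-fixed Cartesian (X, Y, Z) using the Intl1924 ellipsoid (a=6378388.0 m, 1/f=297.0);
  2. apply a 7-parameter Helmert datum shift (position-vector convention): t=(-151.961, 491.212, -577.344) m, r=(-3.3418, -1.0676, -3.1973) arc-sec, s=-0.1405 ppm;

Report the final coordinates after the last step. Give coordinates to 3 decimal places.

start: φ=-43.748699°, λ=-86.313767°, h=3298.878 m
→ ECEF (a=6378388.000, f=1/297.0): X=296865.8905, Y=-4607871.4523, Z=-4390322.3753
→ Helmert 7p (PV): X=296665.1851, Y=-4607455.3244, Z=-4390822.9115

X=296665.185 m, Y=-4607455.324 m, Z=-4390822.911 m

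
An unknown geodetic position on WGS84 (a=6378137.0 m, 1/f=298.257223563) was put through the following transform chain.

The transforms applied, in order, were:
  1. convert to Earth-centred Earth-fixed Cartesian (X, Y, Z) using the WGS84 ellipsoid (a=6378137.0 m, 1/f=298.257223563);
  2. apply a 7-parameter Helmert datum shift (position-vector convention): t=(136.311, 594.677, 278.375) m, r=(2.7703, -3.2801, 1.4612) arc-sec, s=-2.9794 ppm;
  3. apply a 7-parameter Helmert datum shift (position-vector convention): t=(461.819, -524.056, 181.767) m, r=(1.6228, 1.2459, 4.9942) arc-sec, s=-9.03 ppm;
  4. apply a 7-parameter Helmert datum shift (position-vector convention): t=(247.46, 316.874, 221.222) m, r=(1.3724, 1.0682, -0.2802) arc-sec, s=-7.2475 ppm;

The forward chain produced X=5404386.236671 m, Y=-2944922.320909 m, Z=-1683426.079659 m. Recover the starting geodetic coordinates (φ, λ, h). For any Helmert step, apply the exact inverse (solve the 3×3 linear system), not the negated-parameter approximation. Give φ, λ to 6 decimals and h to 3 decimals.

φ=-15.402283°, λ=-28.595627°, h=3868.151 m

start: X=5404386.2367, Y=-2944922.3209, Z=-1683426.0797 m
→ Helmert⁻¹: X=5404190.6635, Y=-2945264.4014, Z=-1683611.9203
→ Helmert⁻¹: X=5403716.5071, Y=-2944911.0215, Z=-1683753.0828
→ Helmert⁻¹: X=5403548.6479, Y=-2945575.3722, Z=-1684082.8431
→ geod (Bowring, a=6378137.000): φ=-15.40228300°, λ=-28.59562700°, h=3868.1510 m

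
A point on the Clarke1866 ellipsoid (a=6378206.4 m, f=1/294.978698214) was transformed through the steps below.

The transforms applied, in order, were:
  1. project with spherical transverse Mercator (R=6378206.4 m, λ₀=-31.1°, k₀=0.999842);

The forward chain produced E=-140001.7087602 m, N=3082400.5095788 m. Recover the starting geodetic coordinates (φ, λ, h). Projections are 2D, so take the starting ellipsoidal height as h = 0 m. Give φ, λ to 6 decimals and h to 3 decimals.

start: E=-140001.7088, N=3082400.5096 m
→ tm⁻¹: φ=27.68650400°, λ=-32.52040000°

φ=27.686504°, λ=-32.520400°, h=0.000 m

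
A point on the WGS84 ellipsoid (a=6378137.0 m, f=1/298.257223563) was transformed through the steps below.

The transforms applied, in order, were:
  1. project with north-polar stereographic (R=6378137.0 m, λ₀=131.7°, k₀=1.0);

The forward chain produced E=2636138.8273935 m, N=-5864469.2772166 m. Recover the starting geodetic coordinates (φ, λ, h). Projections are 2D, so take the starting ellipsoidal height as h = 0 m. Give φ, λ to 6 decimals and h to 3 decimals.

start: E=2636138.8274, N=-5864469.2772 m
→ stereo⁻¹: φ=36.49983500°, λ=155.90440400°

φ=36.499835°, λ=155.904404°, h=0.000 m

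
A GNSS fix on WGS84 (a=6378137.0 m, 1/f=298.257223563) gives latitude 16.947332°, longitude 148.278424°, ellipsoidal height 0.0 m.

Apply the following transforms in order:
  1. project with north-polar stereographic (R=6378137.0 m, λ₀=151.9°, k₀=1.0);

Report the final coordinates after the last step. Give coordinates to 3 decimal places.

start: φ=16.947332°, λ=148.278424°, h=0.000 m
→ stereo (R=6378137.0, λ₀=151.9°): E=-596809.6755, N=-9429354.5299

E=-596809.676 m, N=-9429354.530 m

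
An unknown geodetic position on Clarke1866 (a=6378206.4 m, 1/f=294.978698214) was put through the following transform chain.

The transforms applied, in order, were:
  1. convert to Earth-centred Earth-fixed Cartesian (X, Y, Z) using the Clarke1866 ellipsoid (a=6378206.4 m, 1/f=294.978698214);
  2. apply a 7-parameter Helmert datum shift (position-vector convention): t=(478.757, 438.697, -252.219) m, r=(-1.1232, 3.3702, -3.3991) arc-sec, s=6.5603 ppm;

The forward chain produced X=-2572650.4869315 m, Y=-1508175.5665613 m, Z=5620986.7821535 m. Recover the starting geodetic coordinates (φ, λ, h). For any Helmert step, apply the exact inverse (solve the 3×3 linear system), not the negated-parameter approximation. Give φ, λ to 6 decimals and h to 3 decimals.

start: X=-2572650.4869, Y=-1508175.5666, Z=5620986.7822 m
→ Helmert⁻¹: X=-2573179.3467, Y=-1508677.3804, Z=5621151.8653
→ geod (Bowring, a=6378206.400): φ=62.20826200°, λ=-149.61653400°, h=2229.4130 m

φ=62.208262°, λ=-149.616534°, h=2229.413 m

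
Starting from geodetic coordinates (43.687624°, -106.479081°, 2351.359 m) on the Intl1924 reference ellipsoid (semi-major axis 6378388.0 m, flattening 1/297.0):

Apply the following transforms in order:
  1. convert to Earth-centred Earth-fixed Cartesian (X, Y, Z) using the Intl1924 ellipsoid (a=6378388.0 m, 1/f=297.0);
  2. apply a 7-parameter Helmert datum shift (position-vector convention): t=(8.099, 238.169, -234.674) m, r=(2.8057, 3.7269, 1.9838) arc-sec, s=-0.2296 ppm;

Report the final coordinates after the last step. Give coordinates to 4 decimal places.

start: φ=43.687624°, λ=-106.479081°, h=2351.359 m
→ ECEF (a=6378388.000, f=1/297.0): X=-1310939.5894, Y=-4431598.7947, Z=4384760.7486
→ Helmert 7p (PV): X=-1310809.3414, Y=-4431431.8598, Z=4384488.4742

X=-1310809.3414 m, Y=-4431431.8598 m, Z=4384488.4742 m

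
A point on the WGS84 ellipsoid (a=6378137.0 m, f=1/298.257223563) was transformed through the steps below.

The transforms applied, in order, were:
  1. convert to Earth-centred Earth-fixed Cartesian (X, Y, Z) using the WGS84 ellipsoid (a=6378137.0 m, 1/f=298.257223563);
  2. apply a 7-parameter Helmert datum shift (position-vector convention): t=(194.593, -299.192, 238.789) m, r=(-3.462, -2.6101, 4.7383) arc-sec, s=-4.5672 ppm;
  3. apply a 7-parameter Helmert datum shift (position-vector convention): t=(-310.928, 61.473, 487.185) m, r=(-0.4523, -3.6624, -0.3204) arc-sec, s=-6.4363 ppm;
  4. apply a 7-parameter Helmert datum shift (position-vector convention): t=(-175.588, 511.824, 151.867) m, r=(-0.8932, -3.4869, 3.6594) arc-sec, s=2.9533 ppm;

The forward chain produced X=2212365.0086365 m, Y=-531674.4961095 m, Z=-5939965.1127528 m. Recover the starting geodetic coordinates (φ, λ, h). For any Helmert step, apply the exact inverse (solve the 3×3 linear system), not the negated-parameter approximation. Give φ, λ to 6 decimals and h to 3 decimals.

start: X=2212365.0086, Y=-531674.4961, Z=-5939965.1128 m
→ Helmert⁻¹: X=2212424.2026, Y=-532198.2767, Z=-5940139.1424
→ Helmert⁻¹: X=2212644.7172, Y=-532246.7117, Z=-5940705.0178
→ Helmert⁻¹: X=2212372.8320, Y=-531901.0563, Z=-5941007.8636
→ geod (Bowring, a=6378137.000): φ=-69.17126000°, λ=-13.51854300°, h=2370.2130 m

φ=-69.171260°, λ=-13.518543°, h=2370.213 m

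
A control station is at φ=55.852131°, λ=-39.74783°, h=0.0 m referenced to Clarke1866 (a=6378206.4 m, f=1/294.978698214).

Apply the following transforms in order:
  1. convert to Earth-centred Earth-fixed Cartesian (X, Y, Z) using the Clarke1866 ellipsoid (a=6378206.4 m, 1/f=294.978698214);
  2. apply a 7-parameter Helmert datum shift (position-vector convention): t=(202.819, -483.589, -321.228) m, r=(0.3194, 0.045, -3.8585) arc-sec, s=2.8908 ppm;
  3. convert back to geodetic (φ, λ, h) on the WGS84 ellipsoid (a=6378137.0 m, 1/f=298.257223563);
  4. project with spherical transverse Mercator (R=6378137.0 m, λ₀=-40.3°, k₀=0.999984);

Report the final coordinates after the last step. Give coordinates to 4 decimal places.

start: φ=55.852131°, λ=-39.747830°, h=0.000 m
→ ECEF (a=6378206.400, f=1/294.978698214): X=2759160.7378, Y=-2294592.9853, Z=5255016.6779
→ Helmert 7p (PV): X=2759329.7554, Y=-2295142.9594, Z=5254706.4859
→ geod (Bowring, a=6378137.000): φ=55.84499926°, λ=-39.75285518°, h=-79.6879 m
→ tm (R=6378137.0, λ₀=-40.3°): E=34194.9942, N=6216672.5275

E=34194.9942 m, N=6216672.5275 m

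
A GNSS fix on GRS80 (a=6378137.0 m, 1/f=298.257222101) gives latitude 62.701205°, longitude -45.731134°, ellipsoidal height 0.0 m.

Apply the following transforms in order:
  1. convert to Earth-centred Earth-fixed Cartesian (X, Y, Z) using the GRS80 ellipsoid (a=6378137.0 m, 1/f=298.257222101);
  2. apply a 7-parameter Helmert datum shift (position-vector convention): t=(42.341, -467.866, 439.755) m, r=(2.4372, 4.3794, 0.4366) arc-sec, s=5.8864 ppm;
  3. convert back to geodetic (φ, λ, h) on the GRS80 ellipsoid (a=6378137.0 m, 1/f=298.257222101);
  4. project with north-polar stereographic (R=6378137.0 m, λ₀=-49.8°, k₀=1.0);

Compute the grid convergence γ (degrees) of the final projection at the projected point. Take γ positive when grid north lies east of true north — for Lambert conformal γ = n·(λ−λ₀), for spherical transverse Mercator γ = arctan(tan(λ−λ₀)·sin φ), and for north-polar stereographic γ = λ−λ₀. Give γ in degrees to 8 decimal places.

start: φ=62.701205°, λ=-45.731134°, h=0.000 m
→ ECEF (a=6378137.000, f=1/298.257222101): X=2047292.2425, Y=-2100220.2598, Z=5644781.3587
→ Helmert 7p (PV): X=2047470.9306, Y=-2100762.8535, Z=5645186.0569
→ geod (Bowring, a=6378137.000): φ=62.69877825°, λ=-45.73603236°, h=595.0355 m
→ into stereo (λ₀=-49.8°): φ=62.69877825°, λ−λ₀=4.06396764°
convergence γ = 4.06396764°

4.06396764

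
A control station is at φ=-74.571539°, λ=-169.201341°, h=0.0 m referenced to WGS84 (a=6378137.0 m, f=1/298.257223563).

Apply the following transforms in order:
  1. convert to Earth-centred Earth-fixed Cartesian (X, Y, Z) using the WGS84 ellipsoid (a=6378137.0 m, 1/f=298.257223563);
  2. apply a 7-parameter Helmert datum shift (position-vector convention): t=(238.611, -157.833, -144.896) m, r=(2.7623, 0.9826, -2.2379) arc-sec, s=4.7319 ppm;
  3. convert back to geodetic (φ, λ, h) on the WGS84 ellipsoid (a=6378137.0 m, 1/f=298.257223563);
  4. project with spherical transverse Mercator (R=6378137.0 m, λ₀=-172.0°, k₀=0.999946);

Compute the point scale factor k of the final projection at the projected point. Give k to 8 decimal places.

start: φ=-74.571539°, λ=-169.201341°, h=0.000 m
→ ECEF (a=6378137.000, f=1/298.257223563): X=-1671968.3372, Y=-318904.4621, Z=-6126215.5218
→ Helmert 7p (PV): X=-1671770.2819, Y=-318963.6211, Z=-6126385.7123
→ geod (Bowring, a=6378137.000): φ=-74.57352910°, λ=-169.19813544°, h=115.2541 m
→ into tm (λ₀=-172.0°): φ=-74.57352910°, λ−λ₀=2.80186456°
scale k = 1.00003054

1.00003054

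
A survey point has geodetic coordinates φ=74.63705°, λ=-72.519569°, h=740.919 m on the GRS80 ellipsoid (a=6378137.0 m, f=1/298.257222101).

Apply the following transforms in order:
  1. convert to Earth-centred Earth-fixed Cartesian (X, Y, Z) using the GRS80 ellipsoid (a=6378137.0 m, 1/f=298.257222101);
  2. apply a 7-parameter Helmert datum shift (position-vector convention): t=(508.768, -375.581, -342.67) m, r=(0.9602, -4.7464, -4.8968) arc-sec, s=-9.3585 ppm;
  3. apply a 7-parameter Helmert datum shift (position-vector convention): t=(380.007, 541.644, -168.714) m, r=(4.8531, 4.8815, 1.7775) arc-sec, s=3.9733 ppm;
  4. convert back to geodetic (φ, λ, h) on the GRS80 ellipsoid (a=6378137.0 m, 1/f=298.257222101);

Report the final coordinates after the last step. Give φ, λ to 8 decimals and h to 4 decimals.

start: φ=74.637050°, λ=-72.519569°, h=740.919 m
→ ECEF (a=6378137.000, f=1/298.257222101): X=509221.2640, Y=-1616968.9968, Z=6128871.1763
→ Helmert 7p (PV): X=509545.8480, Y=-1617370.0651, Z=6128475.3397
→ Helmert 7p (PV): X=510086.8556, Y=-1616974.6507, Z=6128280.8625
→ geod (Bowring, a=6378137.000): φ=74.63335437°, λ=-72.49172676°, h=242.0782 m

φ=74.63335437°, λ=-72.49172676°, h=242.0782 m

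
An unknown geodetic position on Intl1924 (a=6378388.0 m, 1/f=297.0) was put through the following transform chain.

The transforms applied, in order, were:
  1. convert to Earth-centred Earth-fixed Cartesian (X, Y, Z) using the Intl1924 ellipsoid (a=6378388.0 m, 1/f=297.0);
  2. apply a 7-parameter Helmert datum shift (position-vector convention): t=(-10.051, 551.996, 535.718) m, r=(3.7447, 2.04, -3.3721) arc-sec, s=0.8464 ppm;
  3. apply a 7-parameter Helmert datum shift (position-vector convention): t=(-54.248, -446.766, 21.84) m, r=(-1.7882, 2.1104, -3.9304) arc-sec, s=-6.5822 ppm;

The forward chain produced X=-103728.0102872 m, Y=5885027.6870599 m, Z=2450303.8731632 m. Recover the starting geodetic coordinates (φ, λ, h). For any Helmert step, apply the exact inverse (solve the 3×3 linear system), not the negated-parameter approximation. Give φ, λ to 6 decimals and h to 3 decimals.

start: X=-103728.0103, Y=5885027.6871, Z=2450303.8732 m
→ Helmert⁻¹: X=-103811.6641, Y=5885489.9714, Z=2450348.1233
→ Helmert⁻¹: X=-103921.9633, Y=5884975.7693, Z=2449702.4633
→ geod (Bowring, a=6378388.000): φ=22.73445300°, λ=91.01167300°, h=122.5650 m

φ=22.734453°, λ=91.011673°, h=122.565 m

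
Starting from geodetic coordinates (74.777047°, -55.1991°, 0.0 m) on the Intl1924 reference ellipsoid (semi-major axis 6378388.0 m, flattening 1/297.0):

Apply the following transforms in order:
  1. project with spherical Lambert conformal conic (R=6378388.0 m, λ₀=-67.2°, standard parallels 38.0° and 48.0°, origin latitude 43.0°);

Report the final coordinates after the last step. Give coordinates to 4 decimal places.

start: φ=74.777047°, λ=-55.199100°, h=0.000 m
→ lcc (R=6378388.0, λ₀=-67.2°): E=433407.2416, N=3795776.2443

E=433407.2416 m, N=3795776.2443 m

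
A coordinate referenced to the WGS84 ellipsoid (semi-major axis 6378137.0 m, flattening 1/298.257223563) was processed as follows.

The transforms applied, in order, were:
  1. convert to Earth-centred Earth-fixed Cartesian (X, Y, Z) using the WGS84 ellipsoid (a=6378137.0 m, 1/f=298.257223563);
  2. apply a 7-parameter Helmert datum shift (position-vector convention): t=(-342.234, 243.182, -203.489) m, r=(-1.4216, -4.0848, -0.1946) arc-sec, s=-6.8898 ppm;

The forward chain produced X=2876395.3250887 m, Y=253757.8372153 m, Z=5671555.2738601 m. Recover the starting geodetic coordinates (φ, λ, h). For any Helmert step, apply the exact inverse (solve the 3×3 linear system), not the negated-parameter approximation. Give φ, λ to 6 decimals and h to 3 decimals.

start: X=2876395.3251, Y=253757.8372, Z=5671555.2739 m
→ Helmert⁻¹: X=2876869.4615, Y=253480.0258, Z=5671742.6149
→ geod (Bowring, a=6378137.000): φ=63.17031900°, λ=5.03530900°, h=3553.4930 m

φ=63.170319°, λ=5.035309°, h=3553.493 m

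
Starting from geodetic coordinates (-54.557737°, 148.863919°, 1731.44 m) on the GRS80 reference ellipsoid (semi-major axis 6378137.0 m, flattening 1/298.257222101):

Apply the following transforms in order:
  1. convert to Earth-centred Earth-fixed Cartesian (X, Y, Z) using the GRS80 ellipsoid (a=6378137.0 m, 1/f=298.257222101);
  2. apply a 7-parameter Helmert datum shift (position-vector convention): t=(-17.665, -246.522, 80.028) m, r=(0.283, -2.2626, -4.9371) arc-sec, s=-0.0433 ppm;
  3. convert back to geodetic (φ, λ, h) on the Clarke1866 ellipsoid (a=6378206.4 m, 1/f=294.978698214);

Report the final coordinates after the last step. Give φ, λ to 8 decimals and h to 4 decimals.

start: φ=-54.557737°, λ=148.863919°, h=1731.440 m
→ ECEF (a=6378137.000, f=1/298.257222101): X=-3173674.9968, Y=1917210.0296, Z=-5174400.1756
→ Helmert 7p (PV): X=-3173589.8745, Y=1917046.4883, Z=-5174352.1064
→ geod (Bowring, a=6378206.400): φ=-54.56065960°, λ=148.86540202°, h=1689.3333 m

φ=-54.56065960°, λ=148.86540202°, h=1689.3333 m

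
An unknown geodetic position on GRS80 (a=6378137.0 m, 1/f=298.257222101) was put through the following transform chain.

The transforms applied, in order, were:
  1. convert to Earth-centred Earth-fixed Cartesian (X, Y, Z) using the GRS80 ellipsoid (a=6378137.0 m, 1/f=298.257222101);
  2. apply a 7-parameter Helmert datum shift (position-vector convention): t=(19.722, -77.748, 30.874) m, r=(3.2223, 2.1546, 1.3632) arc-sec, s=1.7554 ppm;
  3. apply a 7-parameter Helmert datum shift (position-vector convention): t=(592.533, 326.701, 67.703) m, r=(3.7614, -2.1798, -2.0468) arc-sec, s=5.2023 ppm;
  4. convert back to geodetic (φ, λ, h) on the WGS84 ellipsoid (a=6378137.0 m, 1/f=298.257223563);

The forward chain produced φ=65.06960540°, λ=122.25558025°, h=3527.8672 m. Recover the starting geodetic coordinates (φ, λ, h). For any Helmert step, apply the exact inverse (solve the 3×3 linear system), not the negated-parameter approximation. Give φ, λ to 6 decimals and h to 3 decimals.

start: φ=65.069605°, λ=122.255580°, h=3527.867 m
→ ECEF (a=6378137.000, f=1/298.257223563): X=-1439599.5559, Y=2281134.8819, Z=5764184.4501
→ Helmert⁻¹: X=-1440146.3158, Y=2280887.1368, Z=5764060.3863
→ Helmert⁻¹: X=-1440208.6435, Y=2281060.4447, Z=5763968.7149
→ geod (Bowring, a=6378137.000): φ=65.06665900°, λ=122.26736400°, h=3442.7540 m

φ=65.066659°, λ=122.267364°, h=3442.754 m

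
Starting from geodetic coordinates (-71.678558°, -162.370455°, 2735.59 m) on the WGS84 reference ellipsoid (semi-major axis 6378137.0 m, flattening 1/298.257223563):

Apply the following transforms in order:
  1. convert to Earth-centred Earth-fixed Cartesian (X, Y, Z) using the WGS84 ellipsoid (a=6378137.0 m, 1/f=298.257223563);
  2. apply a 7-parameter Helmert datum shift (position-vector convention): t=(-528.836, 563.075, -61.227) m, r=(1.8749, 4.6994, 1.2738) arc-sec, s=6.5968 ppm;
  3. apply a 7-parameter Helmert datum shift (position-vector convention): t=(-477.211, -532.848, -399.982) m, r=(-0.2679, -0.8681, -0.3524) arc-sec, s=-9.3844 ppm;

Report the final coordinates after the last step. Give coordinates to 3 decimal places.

start: φ=-71.678558°, λ=-162.370455°, h=2735.590 m
→ ECEF (a=6378137.000, f=1/298.257223563): X=-1917399.1135, Y=-609323.2187, Z=-6035103.7673
→ Helmert 7p (PV): X=-1918074.3360, Y=-608721.1463, Z=-6035166.6603
→ Helmert 7p (PV): X=-1918509.1872, Y=-609252.8433, Z=-6035517.2877

X=-1918509.187 m, Y=-609252.843 m, Z=-6035517.288 m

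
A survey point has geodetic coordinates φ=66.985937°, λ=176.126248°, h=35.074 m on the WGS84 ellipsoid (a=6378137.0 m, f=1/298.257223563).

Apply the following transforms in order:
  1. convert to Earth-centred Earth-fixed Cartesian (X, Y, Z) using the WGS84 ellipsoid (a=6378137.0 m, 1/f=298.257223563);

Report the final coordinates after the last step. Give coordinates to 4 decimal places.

X=-2494979.0509 m, Y=168942.3465 m, Z=5847832.6532 m

start: φ=66.985937°, λ=176.126248°, h=35.074 m
→ ECEF (a=6378137.000, f=1/298.257223563): X=-2494979.0509, Y=168942.3465, Z=5847832.6532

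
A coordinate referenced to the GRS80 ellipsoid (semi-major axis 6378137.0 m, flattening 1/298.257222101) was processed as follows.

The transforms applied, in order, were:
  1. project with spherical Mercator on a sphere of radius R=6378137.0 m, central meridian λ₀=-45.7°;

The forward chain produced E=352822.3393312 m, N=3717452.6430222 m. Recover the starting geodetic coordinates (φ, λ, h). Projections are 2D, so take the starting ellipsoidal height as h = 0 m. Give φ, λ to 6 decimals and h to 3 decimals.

start: E=352822.3393, N=3717452.6430 m
→ merc⁻¹: φ=31.64998300°, λ=-42.53054300°

φ=31.649983°, λ=-42.530543°, h=0.000 m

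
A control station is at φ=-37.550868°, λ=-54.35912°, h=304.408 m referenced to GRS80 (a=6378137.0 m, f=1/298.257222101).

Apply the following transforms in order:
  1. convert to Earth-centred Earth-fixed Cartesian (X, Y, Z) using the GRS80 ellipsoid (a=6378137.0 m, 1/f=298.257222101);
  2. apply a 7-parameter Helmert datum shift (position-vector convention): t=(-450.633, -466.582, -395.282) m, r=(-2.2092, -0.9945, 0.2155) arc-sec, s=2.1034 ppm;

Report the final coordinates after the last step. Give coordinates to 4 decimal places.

start: φ=-37.550868°, λ=-54.359120°, h=304.408 m
→ ECEF (a=6378137.000, f=1/298.257222101): X=2950345.8366, Y=-4114793.6388, Z=-3866227.1439
→ Helmert 7p (PV): X=2949924.3493, Y=-4115307.2028, Z=-3866572.2615

X=2949924.3493 m, Y=-4115307.2028 m, Z=-3866572.2615 m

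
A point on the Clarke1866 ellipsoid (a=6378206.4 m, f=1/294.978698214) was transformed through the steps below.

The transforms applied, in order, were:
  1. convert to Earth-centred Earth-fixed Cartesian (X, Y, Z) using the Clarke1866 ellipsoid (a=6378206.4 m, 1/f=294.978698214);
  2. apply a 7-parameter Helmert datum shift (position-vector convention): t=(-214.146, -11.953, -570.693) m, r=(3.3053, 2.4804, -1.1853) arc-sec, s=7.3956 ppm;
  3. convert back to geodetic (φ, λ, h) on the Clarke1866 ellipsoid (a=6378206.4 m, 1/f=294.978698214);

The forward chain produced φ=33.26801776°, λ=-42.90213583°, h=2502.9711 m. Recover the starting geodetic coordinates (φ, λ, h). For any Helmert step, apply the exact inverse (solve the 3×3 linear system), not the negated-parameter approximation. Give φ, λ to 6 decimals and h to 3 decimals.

φ=33.272717°, λ=-42.900016°, h=2893.642 m

start: φ=33.268018°, λ=-42.902136°, h=2502.971 m
→ ECEF (a=6378206.400, f=1/294.978698214): X=3911964.2494, Y=-3635493.2717, Z=3480039.8529
→ Helmert⁻¹: X=3912128.4969, Y=-3635376.1748, Z=3480690.1048
→ geod (Bowring, a=6378206.400): φ=33.27271700°, λ=-42.90001600°, h=2893.6420 m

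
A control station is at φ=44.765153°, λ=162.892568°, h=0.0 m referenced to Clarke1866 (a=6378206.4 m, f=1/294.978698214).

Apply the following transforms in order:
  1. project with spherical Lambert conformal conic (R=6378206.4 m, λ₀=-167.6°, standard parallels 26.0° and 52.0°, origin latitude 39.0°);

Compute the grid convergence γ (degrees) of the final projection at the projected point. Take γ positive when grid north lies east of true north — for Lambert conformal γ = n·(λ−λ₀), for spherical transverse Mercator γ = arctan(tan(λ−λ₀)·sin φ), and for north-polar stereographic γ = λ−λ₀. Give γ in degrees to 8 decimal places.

start: φ=44.765153°, λ=162.892568°, h=0.000 m
→ into lcc (λ₀=-167.6°): φ=44.76515300°, λ−λ₀=-29.50743200°
convergence γ = -18.73370523°

-18.73370523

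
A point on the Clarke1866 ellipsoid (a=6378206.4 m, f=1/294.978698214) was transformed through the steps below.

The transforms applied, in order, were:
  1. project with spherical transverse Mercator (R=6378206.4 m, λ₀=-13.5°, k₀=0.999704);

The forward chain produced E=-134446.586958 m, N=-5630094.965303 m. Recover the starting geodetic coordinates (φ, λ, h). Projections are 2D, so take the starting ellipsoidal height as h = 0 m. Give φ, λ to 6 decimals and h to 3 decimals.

φ=-50.574933°, λ=-15.402380°, h=0.000 m

start: E=-134446.5870, N=-5630094.9653 m
→ tm⁻¹: φ=-50.57493300°, λ=-15.40238000°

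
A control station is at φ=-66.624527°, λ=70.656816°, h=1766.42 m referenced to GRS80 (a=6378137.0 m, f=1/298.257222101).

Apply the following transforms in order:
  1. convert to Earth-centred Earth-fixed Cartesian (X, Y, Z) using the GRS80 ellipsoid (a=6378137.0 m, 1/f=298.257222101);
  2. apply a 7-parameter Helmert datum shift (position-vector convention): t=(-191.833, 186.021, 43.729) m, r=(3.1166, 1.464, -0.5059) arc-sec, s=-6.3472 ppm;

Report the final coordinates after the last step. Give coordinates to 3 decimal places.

X=840559.000 m, Y=2395392.496 m, Z=-5833436.770 m

start: φ=-66.624527°, λ=70.656816°, h=1766.420 m
→ ECEF (a=6378137.000, f=1/298.257222101): X=840791.6996, Y=2395135.5969, Z=-5833547.7472
→ Helmert 7p (PV): X=840559.0000, Y=2395392.4959, Z=-5833436.7695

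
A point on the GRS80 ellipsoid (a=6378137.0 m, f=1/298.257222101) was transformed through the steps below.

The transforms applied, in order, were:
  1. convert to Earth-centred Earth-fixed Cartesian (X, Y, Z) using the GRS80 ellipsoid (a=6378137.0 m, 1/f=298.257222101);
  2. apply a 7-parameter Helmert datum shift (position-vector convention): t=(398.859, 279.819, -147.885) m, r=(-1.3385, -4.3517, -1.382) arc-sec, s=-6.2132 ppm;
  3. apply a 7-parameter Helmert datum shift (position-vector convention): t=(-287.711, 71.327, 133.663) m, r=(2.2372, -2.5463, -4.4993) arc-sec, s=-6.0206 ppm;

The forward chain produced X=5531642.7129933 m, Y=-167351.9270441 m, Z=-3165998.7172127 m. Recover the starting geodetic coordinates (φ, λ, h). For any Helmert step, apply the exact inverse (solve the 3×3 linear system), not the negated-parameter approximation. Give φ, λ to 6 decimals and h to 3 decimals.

φ=-29.941413°, λ=-1.735084°, h=2924.791 m

start: X=5531642.7130, Y=-167351.9270, Z=-3165998.7172 m
→ Helmert⁻¹: X=5531928.2936, Y=-167337.9345, Z=-3166217.9180
→ Helmert⁻¹: X=5531498.1264, Y=-167561.1869, Z=-3166207.4934
→ geod (Bowring, a=6378137.000): φ=-29.94141300°, λ=-1.73508400°, h=2924.7910 m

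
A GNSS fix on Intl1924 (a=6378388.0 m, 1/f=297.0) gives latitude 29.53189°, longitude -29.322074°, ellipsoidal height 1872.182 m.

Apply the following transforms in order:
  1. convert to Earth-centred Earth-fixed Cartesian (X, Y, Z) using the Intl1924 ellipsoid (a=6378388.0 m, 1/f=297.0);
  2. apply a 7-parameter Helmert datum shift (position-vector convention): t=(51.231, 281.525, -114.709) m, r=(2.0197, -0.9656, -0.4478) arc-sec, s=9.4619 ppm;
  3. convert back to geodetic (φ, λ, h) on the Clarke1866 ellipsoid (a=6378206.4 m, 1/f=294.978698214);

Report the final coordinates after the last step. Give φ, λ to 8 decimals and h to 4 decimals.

φ=29.53249326°, λ=-29.31975750°, h=2011.9733 m

start: φ=29.531890°, λ=-29.322074°, h=1872.182 m
→ ECEF (a=6378388.000, f=1/297.0): X=4844067.9043, Y=-2720818.6143, Z=3126298.3520
→ Helmert 7p (PV): X=4844144.4270, Y=-2720603.9623, Z=3126209.2588
→ geod (Bowring, a=6378206.400): φ=29.53249326°, λ=-29.31975750°, h=2011.9733 m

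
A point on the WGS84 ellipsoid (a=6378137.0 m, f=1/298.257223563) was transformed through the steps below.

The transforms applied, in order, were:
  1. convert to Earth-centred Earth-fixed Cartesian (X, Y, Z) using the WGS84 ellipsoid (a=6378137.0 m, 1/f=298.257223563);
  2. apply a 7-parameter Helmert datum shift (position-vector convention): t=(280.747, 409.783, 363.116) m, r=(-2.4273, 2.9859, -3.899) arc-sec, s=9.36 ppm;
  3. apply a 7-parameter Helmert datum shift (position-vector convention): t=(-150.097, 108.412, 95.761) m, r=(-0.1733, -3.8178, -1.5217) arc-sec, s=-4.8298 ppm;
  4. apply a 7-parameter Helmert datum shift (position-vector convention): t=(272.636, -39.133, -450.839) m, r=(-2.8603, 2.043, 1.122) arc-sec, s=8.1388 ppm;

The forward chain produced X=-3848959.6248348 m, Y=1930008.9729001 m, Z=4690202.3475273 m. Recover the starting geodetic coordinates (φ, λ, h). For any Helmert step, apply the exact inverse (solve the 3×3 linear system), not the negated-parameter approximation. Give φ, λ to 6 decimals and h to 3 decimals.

start: X=-3848959.6248, Y=1930008.9729, Z=4690202.3475 m
→ Helmert⁻¹: X=-3849236.8938, Y=1929988.2909, Z=4690603.6482
→ Helmert⁻¹: X=-3849032.8052, Y=1929856.8630, Z=4690603.4056
→ Helmert⁻¹: X=-3849381.8873, Y=1929301.0629, Z=4690163.3693
→ geod (Bowring, a=6378137.000): φ=47.63817500°, λ=153.38008000°, h=406.6740 m

φ=47.638175°, λ=153.380080°, h=406.674 m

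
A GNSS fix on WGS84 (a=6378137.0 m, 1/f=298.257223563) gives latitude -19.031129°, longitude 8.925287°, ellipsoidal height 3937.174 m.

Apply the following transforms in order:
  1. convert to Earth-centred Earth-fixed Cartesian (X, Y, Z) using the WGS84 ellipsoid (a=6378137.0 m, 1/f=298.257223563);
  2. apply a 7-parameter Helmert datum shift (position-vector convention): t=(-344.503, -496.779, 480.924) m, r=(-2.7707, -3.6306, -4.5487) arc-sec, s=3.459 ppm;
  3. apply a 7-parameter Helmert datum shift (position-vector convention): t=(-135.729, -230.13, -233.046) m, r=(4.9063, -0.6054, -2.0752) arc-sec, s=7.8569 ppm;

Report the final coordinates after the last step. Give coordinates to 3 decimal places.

start: φ=-19.031129°, λ=8.925287°, h=3937.174 m
→ ECEF (a=6378137.000, f=1/298.257223563): X=5962307.4476, Y=936368.5577, Z=-2067891.0094
→ Helmert 7p (PV): X=5962040.6162, Y=935715.7545, Z=-2067324.8695
→ Helmert 7p (PV): X=5961967.2123, Y=935482.1673, Z=-2067534.4017

X=5961967.212 m, Y=935482.167 m, Z=-2067534.402 m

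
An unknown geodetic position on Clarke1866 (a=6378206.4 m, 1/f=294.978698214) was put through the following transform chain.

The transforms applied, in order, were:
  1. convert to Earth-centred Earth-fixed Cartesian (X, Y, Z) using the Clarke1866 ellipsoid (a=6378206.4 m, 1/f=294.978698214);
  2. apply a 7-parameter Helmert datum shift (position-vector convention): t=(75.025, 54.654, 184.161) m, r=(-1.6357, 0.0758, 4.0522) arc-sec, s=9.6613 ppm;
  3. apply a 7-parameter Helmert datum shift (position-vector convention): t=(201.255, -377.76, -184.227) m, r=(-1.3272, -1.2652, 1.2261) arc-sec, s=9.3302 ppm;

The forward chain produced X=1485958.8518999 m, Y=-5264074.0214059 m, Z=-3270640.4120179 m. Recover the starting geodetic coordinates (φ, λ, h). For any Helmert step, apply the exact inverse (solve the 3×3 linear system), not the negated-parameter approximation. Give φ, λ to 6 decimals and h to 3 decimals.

φ=-31.051520°, λ=-74.239915°, h=98.265 m

start: X=1485958.8519, Y=-5264074.0214, Z=-3270640.4120 m
→ Helmert⁻¹: X=1485692.3854, Y=-5263634.9383, Z=-3270468.6529
→ Helmert⁻¹: X=1485500.8019, Y=-5263641.9856, Z=-3270662.4107
→ geod (Bowring, a=6378206.400): φ=-31.05152000°, λ=-74.23991500°, h=98.2650 m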